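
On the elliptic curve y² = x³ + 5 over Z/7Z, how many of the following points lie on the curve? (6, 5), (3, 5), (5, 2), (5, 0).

3

(6, 5): 5² ≡ 4, rhs ≡ 4 → on.
(3, 5): 5² ≡ 4, rhs ≡ 4 → on.
(5, 2): 2² ≡ 4, rhs ≡ 4 → on.
(5, 0): 0² ≡ 0, rhs ≡ 4 → off.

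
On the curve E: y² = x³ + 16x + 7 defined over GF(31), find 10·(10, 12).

Write Q = (10, 12).
Repeated addition: build up to 10Q.
2Q: tangent at (10, 12): λ = (3·10² + 16)/(2·12) ≡ 6/24. 24⁻¹ ≡ 22 (mod 31) since 24·22 = 528 ≡ 1, so λ ≡ 6·22 ≡ 8.
  x = λ² - 10 - 10 = 64 - 20 ≡ 13; y = λ·(10 - 13) - 12 ≡ 26. → (13, 26)
3Q: (13, 26) + (10, 12). λ = (12 - 26)/(10 - 13) ≡ 17/28 mod 31. 28⁻¹ ≡ 10 (mod 31), so λ ≡ 15.
  x = λ² - 13 - 10 = 225 - 23 ≡ 16; y = λ·(13 - 16) - 26 ≡ 22. → (16, 22)
4Q: (16, 22) + (10, 12). λ = (12 - 22)/(10 - 16) ≡ 21/25 mod 31. 25⁻¹ ≡ 5 (mod 31) since 25·5 = 125 ≡ 1, so λ ≡ 12.
  x = λ² - 16 - 10 = 144 - 26 ≡ 25; y = λ·(16 - 25) - 22 ≡ 25. → (25, 25)
5Q: (25, 25) + (10, 12). λ = (12 - 25)/(10 - 25) ≡ 18/16 mod 31. 16⁻¹ ≡ 2 (mod 31) since 16·2 = 32 ≡ 1, so λ ≡ 5.
  x = λ² - 25 - 10 = 25 - 35 ≡ 21; y = λ·(25 - 21) - 25 ≡ 26. → (21, 26)
6Q: (21, 26) + (10, 12). λ = (12 - 26)/(10 - 21) ≡ 17/20 mod 31. 20⁻¹ ≡ 14 (mod 31), so λ ≡ 21.
  x = λ² - 21 - 10 = 441 - 31 ≡ 7; y = λ·(21 - 7) - 26 ≡ 20. → (7, 20)
7Q: (7, 20) + (10, 12). λ = (12 - 20)/(10 - 7) ≡ 23/3 mod 31. 3⁻¹ ≡ 21 (mod 31) since 3·21 = 63 ≡ 1, so λ ≡ 18.
  x = λ² - 7 - 10 = 324 - 17 ≡ 28; y = λ·(7 - 28) - 20 ≡ 5. → (28, 5)
8Q: (28, 5) + (10, 12). λ = (12 - 5)/(10 - 28) ≡ 7/13 mod 31. 13⁻¹ ≡ 12 (mod 31) since 13·12 = 156 ≡ 1, so λ ≡ 22.
  x = λ² - 28 - 10 = 484 - 38 ≡ 12; y = λ·(28 - 12) - 5 ≡ 6. → (12, 6)
9Q: (12, 6) + (10, 12). λ = (12 - 6)/(10 - 12) ≡ 6/29 mod 31. 29⁻¹ ≡ 15 (mod 31), so λ ≡ 28.
  x = λ² - 12 - 10 = 784 - 22 ≡ 18; y = λ·(12 - 18) - 6 ≡ 12. → (18, 12)
10Q: (18, 12) + (10, 12). λ = (12 - 12)/(10 - 18) ≡ 0/23 mod 31. 23⁻¹ ≡ 27 (mod 31), so λ ≡ 0.
  x = λ² - 18 - 10 = 0 - 28 ≡ 3; y = λ·(18 - 3) - 12 ≡ 19. → (3, 19)

(3, 19)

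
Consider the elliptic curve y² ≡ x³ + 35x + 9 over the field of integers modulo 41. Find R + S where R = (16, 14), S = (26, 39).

(16, 14) + (26, 39). λ = (39 - 14)/(26 - 16) ≡ 25/10 mod 41. 10⁻¹ ≡ 37 (mod 41), so λ ≡ 23.
  x = λ² - 16 - 26 = 529 - 42 ≡ 36; y = λ·(16 - 36) - 14 ≡ 18. → (36, 18)

(36, 18)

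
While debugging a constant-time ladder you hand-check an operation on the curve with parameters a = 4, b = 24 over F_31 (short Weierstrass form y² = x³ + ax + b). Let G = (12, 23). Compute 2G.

tangent at (12, 23): λ = (3·12² + 4)/(2·23) ≡ 2/15. 15⁻¹ ≡ 29 (mod 31), so λ ≡ 2·29 ≡ 27.
  x = λ² - 12 - 12 = 729 - 24 ≡ 23; y = λ·(12 - 23) - 23 ≡ 21. → (23, 21)

(23, 21)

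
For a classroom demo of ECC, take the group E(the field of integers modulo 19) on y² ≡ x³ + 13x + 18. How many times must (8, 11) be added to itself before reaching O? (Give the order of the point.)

5

2P: tangent at (8, 11): λ = (3·8² + 13)/(2·11) ≡ 15/3. 3⁻¹ ≡ 13 (mod 19), so λ ≡ 15·13 ≡ 5.
  x = λ² - 8 - 8 = 25 - 16 ≡ 9; y = λ·(8 - 9) - 11 ≡ 3. → (9, 3)
3P: (9, 3) + (8, 11). λ = (11 - 3)/(8 - 9) ≡ 8/18 mod 19. 18⁻¹ ≡ 18 (mod 19) since 18·18 = 324 ≡ 1, so λ ≡ 11.
  x = λ² - 9 - 8 = 121 - 17 ≡ 9; y = λ·(9 - 9) - 3 ≡ 16. → (9, 16)
4P: (9, 16) + (8, 11). λ = (11 - 16)/(8 - 9) ≡ 14/18 mod 19. 18⁻¹ ≡ 18 (mod 19), so λ ≡ 5.
  x = λ² - 9 - 8 = 25 - 17 ≡ 8; y = λ·(9 - 8) - 16 ≡ 8. → (8, 8)
5P: (8, 8) + (8, 11): same x and y₁ ≡ -y₂, so the sum is O.
5P = O, so the order is 5.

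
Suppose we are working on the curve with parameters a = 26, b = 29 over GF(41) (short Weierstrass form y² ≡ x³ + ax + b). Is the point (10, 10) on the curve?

y² = 10² ≡ 18; x³ + 26x + 29 = 1289 ≡ 18 (mod 41). 18 = 18.

yes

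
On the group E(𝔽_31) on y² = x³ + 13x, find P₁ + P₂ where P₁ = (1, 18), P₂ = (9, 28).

(9, 3)

(1, 18) + (9, 28). λ = (28 - 18)/(9 - 1) ≡ 10/8 mod 31. 8⁻¹ ≡ 4 (mod 31), so λ ≡ 9.
  x = λ² - 1 - 9 = 81 - 10 ≡ 9; y = λ·(1 - 9) - 18 ≡ 3. → (9, 3)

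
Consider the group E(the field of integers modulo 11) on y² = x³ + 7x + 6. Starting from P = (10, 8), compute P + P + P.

(10, 3)

Repeated addition: build up to 3P.
2P: tangent at (10, 8): λ = (3·10² + 7)/(2·8) ≡ 10/5. 5⁻¹ ≡ 9 (mod 11), so λ ≡ 10·9 ≡ 2.
  x = λ² - 10 - 10 = 4 - 20 ≡ 6; y = λ·(10 - 6) - 8 ≡ 0. → (6, 0)
3P: (6, 0) + (10, 8). λ = (8 - 0)/(10 - 6) ≡ 8/4 mod 11. 4⁻¹ ≡ 3 (mod 11), so λ ≡ 2.
  x = λ² - 6 - 10 = 4 - 16 ≡ 10; y = λ·(6 - 10) - 0 ≡ 3. → (10, 3)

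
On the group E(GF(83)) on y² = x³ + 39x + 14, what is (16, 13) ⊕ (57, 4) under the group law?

(16, 13) + (57, 4). λ = (4 - 13)/(57 - 16) ≡ 74/41 mod 83. 41⁻¹ ≡ 81 (mod 83), so λ ≡ 18.
  x = λ² - 16 - 57 = 324 - 73 ≡ 2; y = λ·(16 - 2) - 13 ≡ 73. → (2, 73)

(2, 73)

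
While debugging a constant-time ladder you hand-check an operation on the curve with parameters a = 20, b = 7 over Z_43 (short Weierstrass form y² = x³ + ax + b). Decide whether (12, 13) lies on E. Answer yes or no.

yes

y² = 13² ≡ 40; x³ + 20x + 7 = 1975 ≡ 40 (mod 43). 40 = 40.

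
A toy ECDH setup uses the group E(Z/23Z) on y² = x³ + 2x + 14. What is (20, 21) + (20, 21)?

(14, 16)

tangent at (20, 21): λ = (3·20² + 2)/(2·21) ≡ 6/19. 19⁻¹ ≡ 17 (mod 23) since 19·17 = 323 ≡ 1, so λ ≡ 6·17 ≡ 10.
  x = λ² - 20 - 20 = 100 - 40 ≡ 14; y = λ·(20 - 14) - 21 ≡ 16. → (14, 16)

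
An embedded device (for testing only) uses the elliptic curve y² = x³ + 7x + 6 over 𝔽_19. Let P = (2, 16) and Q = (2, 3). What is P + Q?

The two points share x = 2 and their y-coordinates satisfy 16 + 3 ≡ 0 (mod 19), so they are inverses. Their sum is O.

O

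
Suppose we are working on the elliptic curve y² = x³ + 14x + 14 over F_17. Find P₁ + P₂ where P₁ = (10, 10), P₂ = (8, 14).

(3, 10)

(10, 10) + (8, 14). λ = (14 - 10)/(8 - 10) ≡ 4/15 mod 17. 15⁻¹ ≡ 8 (mod 17), so λ ≡ 15.
  x = λ² - 10 - 8 = 225 - 18 ≡ 3; y = λ·(10 - 3) - 10 ≡ 10. → (3, 10)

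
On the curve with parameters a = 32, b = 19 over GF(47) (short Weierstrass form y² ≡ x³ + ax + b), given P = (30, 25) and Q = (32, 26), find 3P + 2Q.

(31, 39)

First 3P:
Repeated addition: build up to 3P.
2P: tangent at (30, 25): λ = (3·30² + 32)/(2·25) ≡ 6/3. 3⁻¹ ≡ 16 (mod 47) since 3·16 = 48 ≡ 1, so λ ≡ 6·16 ≡ 2.
  x = λ² - 30 - 30 = 4 - 60 ≡ 38; y = λ·(30 - 38) - 25 ≡ 6. → (38, 6)
3P: (38, 6) + (30, 25). λ = (25 - 6)/(30 - 38) ≡ 19/39 mod 47. 39⁻¹ ≡ 41 (mod 47), so λ ≡ 27.
  x = λ² - 38 - 30 = 729 - 68 ≡ 3; y = λ·(38 - 3) - 6 ≡ 46. → (3, 46)
3P = (3, 46).
Next 2Q:
Repeated addition: build up to 2Q.
2Q: tangent at (32, 26): λ = (3·32² + 32)/(2·26) ≡ 2/5. 5⁻¹ ≡ 19 (mod 47), so λ ≡ 2·19 ≡ 38.
  x = λ² - 32 - 32 = 1444 - 64 ≡ 17; y = λ·(32 - 17) - 26 ≡ 27. → (17, 27)
2Q = (17, 27).
Finally 3P + 2Q:
(3, 46) + (17, 27). λ = (27 - 46)/(17 - 3) ≡ 28/14 mod 47. 14⁻¹ ≡ 37 (mod 47), so λ ≡ 2.
  x = λ² - 3 - 17 = 4 - 20 ≡ 31; y = λ·(3 - 31) - 46 ≡ 39. → (31, 39)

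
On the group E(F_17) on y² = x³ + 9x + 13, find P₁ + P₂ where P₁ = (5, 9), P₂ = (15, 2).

(5, 9) + (15, 2). λ = (2 - 9)/(15 - 5) ≡ 10/10 mod 17. 10⁻¹ ≡ 12 (mod 17) since 10·12 = 120 ≡ 1, so λ ≡ 1.
  x = λ² - 5 - 15 = 1 - 20 ≡ 15; y = λ·(5 - 15) - 9 ≡ 15. → (15, 15)

(15, 15)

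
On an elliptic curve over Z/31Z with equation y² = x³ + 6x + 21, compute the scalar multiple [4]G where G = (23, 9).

(14, 20)

Double-and-add on 4 = (100)₂. Start with G = (23, 9) for the leading 1-bit.
double: tangent at (23, 9): λ = (3·23² + 6)/(2·9) ≡ 12/18. 18⁻¹ ≡ 19 (mod 31), so λ ≡ 12·19 ≡ 11.
  x = λ² - 23 - 23 = 121 - 46 ≡ 13; y = λ·(23 - 13) - 9 ≡ 8. → (13, 8)
double: tangent at (13, 8): λ = (3·13² + 6)/(2·8) ≡ 17/16. 16⁻¹ ≡ 2 (mod 31) since 16·2 = 32 ≡ 1, so λ ≡ 17·2 ≡ 3.
  x = λ² - 13 - 13 = 9 - 26 ≡ 14; y = λ·(13 - 14) - 8 ≡ 20. → (14, 20)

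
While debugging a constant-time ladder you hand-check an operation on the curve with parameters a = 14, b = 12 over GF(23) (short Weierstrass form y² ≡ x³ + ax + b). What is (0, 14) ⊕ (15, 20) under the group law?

(10, 5)

(0, 14) + (15, 20). λ = (20 - 14)/(15 - 0) ≡ 6/15 mod 23. 15⁻¹ ≡ 20 (mod 23) since 15·20 = 300 ≡ 1, so λ ≡ 5.
  x = λ² - 0 - 15 = 25 - 15 ≡ 10; y = λ·(0 - 10) - 14 ≡ 5. → (10, 5)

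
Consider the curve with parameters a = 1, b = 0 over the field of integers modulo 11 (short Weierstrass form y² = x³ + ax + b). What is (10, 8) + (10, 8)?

(0, 0)

tangent at (10, 8): λ = (3·10² + 1)/(2·8) ≡ 4/5. 5⁻¹ ≡ 9 (mod 11), so λ ≡ 4·9 ≡ 3.
  x = λ² - 10 - 10 = 9 - 20 ≡ 0; y = λ·(10 - 0) - 8 ≡ 0. → (0, 0)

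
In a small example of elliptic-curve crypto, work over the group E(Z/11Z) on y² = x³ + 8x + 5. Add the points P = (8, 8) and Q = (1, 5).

(8, 8) + (1, 5). λ = (5 - 8)/(1 - 8) ≡ 8/4 mod 11. 4⁻¹ ≡ 3 (mod 11), so λ ≡ 2.
  x = λ² - 8 - 1 = 4 - 9 ≡ 6; y = λ·(8 - 6) - 8 ≡ 7. → (6, 7)

(6, 7)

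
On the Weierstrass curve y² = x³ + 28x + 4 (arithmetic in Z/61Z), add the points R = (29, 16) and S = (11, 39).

(36, 37)

(29, 16) + (11, 39). λ = (39 - 16)/(11 - 29) ≡ 23/43 mod 61. 43⁻¹ ≡ 44 (mod 61), so λ ≡ 36.
  x = λ² - 29 - 11 = 1296 - 40 ≡ 36; y = λ·(29 - 36) - 16 ≡ 37. → (36, 37)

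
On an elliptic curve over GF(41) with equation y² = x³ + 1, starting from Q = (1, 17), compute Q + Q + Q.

Repeated addition: build up to 3Q.
2Q: tangent at (1, 17): λ = (3·1² + 0)/(2·17) ≡ 3/34. 34⁻¹ ≡ 35 (mod 41) since 34·35 = 1190 ≡ 1, so λ ≡ 3·35 ≡ 23.
  x = λ² - 1 - 1 = 529 - 2 ≡ 35; y = λ·(1 - 35) - 17 ≡ 21. → (35, 21)
3Q: (35, 21) + (1, 17). λ = (17 - 21)/(1 - 35) ≡ 37/7 mod 41. 7⁻¹ ≡ 6 (mod 41) since 7·6 = 42 ≡ 1, so λ ≡ 17.
  x = λ² - 35 - 1 = 289 - 36 ≡ 7; y = λ·(35 - 7) - 21 ≡ 4. → (7, 4)

(7, 4)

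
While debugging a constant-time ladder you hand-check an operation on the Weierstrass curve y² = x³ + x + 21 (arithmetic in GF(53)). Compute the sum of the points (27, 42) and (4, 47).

(50, 16)

(27, 42) + (4, 47). λ = (47 - 42)/(4 - 27) ≡ 5/30 mod 53. 30⁻¹ ≡ 23 (mod 53) since 30·23 = 690 ≡ 1, so λ ≡ 9.
  x = λ² - 27 - 4 = 81 - 31 ≡ 50; y = λ·(27 - 50) - 42 ≡ 16. → (50, 16)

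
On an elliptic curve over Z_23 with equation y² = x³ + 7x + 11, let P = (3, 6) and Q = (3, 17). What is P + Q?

O

The two points share x = 3 and their y-coordinates satisfy 6 + 17 ≡ 0 (mod 23), so they are inverses. Their sum is ∞.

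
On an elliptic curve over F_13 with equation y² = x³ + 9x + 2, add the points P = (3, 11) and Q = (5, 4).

(1, 8)

(3, 11) + (5, 4). λ = (4 - 11)/(5 - 3) ≡ 6/2 mod 13. 2⁻¹ ≡ 7 (mod 13) since 2·7 = 14 ≡ 1, so λ ≡ 3.
  x = λ² - 3 - 5 = 9 - 8 ≡ 1; y = λ·(3 - 1) - 11 ≡ 8. → (1, 8)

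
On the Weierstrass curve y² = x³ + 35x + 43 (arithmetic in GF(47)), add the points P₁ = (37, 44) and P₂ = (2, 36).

(45, 24)

(37, 44) + (2, 36). λ = (36 - 44)/(2 - 37) ≡ 39/12 mod 47. 12⁻¹ ≡ 4 (mod 47), so λ ≡ 15.
  x = λ² - 37 - 2 = 225 - 39 ≡ 45; y = λ·(37 - 45) - 44 ≡ 24. → (45, 24)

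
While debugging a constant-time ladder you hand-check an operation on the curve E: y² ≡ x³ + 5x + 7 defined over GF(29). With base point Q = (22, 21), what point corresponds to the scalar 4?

(15, 8)

Double-and-add on 4 = (100)₂. Start with Q = (22, 21) for the leading 1-bit.
double: tangent at (22, 21): λ = (3·22² + 5)/(2·21) ≡ 7/13. 13⁻¹ ≡ 9 (mod 29), so λ ≡ 7·9 ≡ 5.
  x = λ² - 22 - 22 = 25 - 44 ≡ 10; y = λ·(22 - 10) - 21 ≡ 10. → (10, 10)
double: tangent at (10, 10): λ = (3·10² + 5)/(2·10) ≡ 15/20. 20⁻¹ ≡ 16 (mod 29), so λ ≡ 15·16 ≡ 8.
  x = λ² - 10 - 10 = 64 - 20 ≡ 15; y = λ·(10 - 15) - 10 ≡ 8. → (15, 8)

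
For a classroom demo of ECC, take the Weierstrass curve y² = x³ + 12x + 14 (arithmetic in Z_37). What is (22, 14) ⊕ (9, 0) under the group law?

(3, 15)

(22, 14) + (9, 0). λ = (0 - 14)/(9 - 22) ≡ 23/24 mod 37. 24⁻¹ ≡ 17 (mod 37) since 24·17 = 408 ≡ 1, so λ ≡ 21.
  x = λ² - 22 - 9 = 441 - 31 ≡ 3; y = λ·(22 - 3) - 14 ≡ 15. → (3, 15)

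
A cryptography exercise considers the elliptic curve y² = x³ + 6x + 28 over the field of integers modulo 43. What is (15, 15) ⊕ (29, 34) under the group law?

(23, 11)

(15, 15) + (29, 34). λ = (34 - 15)/(29 - 15) ≡ 19/14 mod 43. 14⁻¹ ≡ 40 (mod 43), so λ ≡ 29.
  x = λ² - 15 - 29 = 841 - 44 ≡ 23; y = λ·(15 - 23) - 15 ≡ 11. → (23, 11)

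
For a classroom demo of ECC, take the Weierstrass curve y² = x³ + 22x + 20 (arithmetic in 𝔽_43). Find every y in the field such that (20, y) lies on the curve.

none

x³ + 22x + 20 = 8460 ≡ 32 (mod 43).
32 is a non-residue mod 43; no y exists.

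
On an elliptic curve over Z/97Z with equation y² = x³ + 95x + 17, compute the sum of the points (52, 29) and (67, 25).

(52, 29) + (67, 25). λ = (25 - 29)/(67 - 52) ≡ 93/15 mod 97. 15⁻¹ ≡ 13 (mod 97) since 15·13 = 195 ≡ 1, so λ ≡ 45.
  x = λ² - 52 - 67 = 2025 - 119 ≡ 63; y = λ·(52 - 63) - 29 ≡ 58. → (63, 58)

(63, 58)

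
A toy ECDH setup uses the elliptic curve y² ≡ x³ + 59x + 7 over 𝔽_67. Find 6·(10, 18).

Write Q = (10, 18).
Repeated addition: build up to 6Q.
2Q: tangent at (10, 18): λ = (3·10² + 59)/(2·18) ≡ 24/36. 36⁻¹ ≡ 54 (mod 67), so λ ≡ 24·54 ≡ 23.
  x = λ² - 10 - 10 = 529 - 20 ≡ 40; y = λ·(10 - 40) - 18 ≡ 29. → (40, 29)
3Q: (40, 29) + (10, 18). λ = (18 - 29)/(10 - 40) ≡ 56/37 mod 67. 37⁻¹ ≡ 29 (mod 67), so λ ≡ 16.
  x = λ² - 40 - 10 = 256 - 50 ≡ 5; y = λ·(40 - 5) - 29 ≡ 62. → (5, 62)
4Q: (5, 62) + (10, 18). λ = (18 - 62)/(10 - 5) ≡ 23/5 mod 67. 5⁻¹ ≡ 27 (mod 67) since 5·27 = 135 ≡ 1, so λ ≡ 18.
  x = λ² - 5 - 10 = 324 - 15 ≡ 41; y = λ·(5 - 41) - 62 ≡ 27. → (41, 27)
5Q: (41, 27) + (10, 18). λ = (18 - 27)/(10 - 41) ≡ 58/36 mod 67. 36⁻¹ ≡ 54 (mod 67) since 36·54 = 1944 ≡ 1, so λ ≡ 50.
  x = λ² - 41 - 10 = 2500 - 51 ≡ 37; y = λ·(41 - 37) - 27 ≡ 39. → (37, 39)
6Q: (37, 39) + (10, 18). λ = (18 - 39)/(10 - 37) ≡ 46/40 mod 67. 40⁻¹ ≡ 62 (mod 67), so λ ≡ 38.
  x = λ² - 37 - 10 = 1444 - 47 ≡ 57; y = λ·(37 - 57) - 39 ≡ 5. → (57, 5)

(57, 5)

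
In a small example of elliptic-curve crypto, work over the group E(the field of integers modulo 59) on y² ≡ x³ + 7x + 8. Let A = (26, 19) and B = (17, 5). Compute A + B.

(26, 19) + (17, 5). λ = (5 - 19)/(17 - 26) ≡ 45/50 mod 59. 50⁻¹ ≡ 13 (mod 59), so λ ≡ 54.
  x = λ² - 26 - 17 = 2916 - 43 ≡ 41; y = λ·(26 - 41) - 19 ≡ 56. → (41, 56)

(41, 56)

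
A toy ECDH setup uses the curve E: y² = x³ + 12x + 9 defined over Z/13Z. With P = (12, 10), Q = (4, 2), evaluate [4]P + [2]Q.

First 4P:
Repeated addition: build up to 4P.
2P: tangent at (12, 10): λ = (3·12² + 12)/(2·10) ≡ 2/7. 7⁻¹ ≡ 2 (mod 13) since 7·2 = 14 ≡ 1, so λ ≡ 2·2 ≡ 4.
  x = λ² - 12 - 12 = 16 - 24 ≡ 5; y = λ·(12 - 5) - 10 ≡ 5. → (5, 5)
3P: (5, 5) + (12, 10). λ = (10 - 5)/(12 - 5) ≡ 5/7 mod 13. 7⁻¹ ≡ 2 (mod 13) since 7·2 = 14 ≡ 1, so λ ≡ 10.
  x = λ² - 5 - 12 = 100 - 17 ≡ 5; y = λ·(5 - 5) - 5 ≡ 8. → (5, 8)
4P: (5, 8) + (12, 10). λ = (10 - 8)/(12 - 5) ≡ 2/7 mod 13. 7⁻¹ ≡ 2 (mod 13) since 7·2 = 14 ≡ 1, so λ ≡ 4.
  x = λ² - 5 - 12 = 16 - 17 ≡ 12; y = λ·(5 - 12) - 8 ≡ 3. → (12, 3)
4P = (12, 3).
Next 2Q:
Repeated addition: build up to 2Q.
2Q: tangent at (4, 2): λ = (3·4² + 12)/(2·2) ≡ 8/4. 4⁻¹ ≡ 10 (mod 13) since 4·10 = 40 ≡ 1, so λ ≡ 8·10 ≡ 2.
  x = λ² - 4 - 4 = 4 - 8 ≡ 9; y = λ·(4 - 9) - 2 ≡ 1. → (9, 1)
2Q = (9, 1).
Finally 4P + 2Q:
(12, 3) + (9, 1). λ = (1 - 3)/(9 - 12) ≡ 11/10 mod 13. 10⁻¹ ≡ 4 (mod 13) since 10·4 = 40 ≡ 1, so λ ≡ 5.
  x = λ² - 12 - 9 = 25 - 21 ≡ 4; y = λ·(12 - 4) - 3 ≡ 11. → (4, 11)

(4, 11)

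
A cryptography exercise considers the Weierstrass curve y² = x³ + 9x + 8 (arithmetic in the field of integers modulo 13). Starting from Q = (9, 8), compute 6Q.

(3, 7)

Double-and-add on 6 = (110)₂. Start with Q = (9, 8) for the leading 1-bit.
double: tangent at (9, 8): λ = (3·9² + 9)/(2·8) ≡ 5/3. 3⁻¹ ≡ 9 (mod 13), so λ ≡ 5·9 ≡ 6.
  x = λ² - 9 - 9 = 36 - 18 ≡ 5; y = λ·(9 - 5) - 8 ≡ 3. → (5, 3)
add Q: (5, 3) + (9, 8). λ = (8 - 3)/(9 - 5) ≡ 5/4 mod 13. 4⁻¹ ≡ 10 (mod 13), so λ ≡ 11.
  x = λ² - 5 - 9 = 121 - 14 ≡ 3; y = λ·(5 - 3) - 3 ≡ 6. → (3, 6)
double: tangent at (3, 6): λ = (3·3² + 9)/(2·6) ≡ 10/12. 12⁻¹ ≡ 12 (mod 13) since 12·12 = 144 ≡ 1, so λ ≡ 10·12 ≡ 3.
  x = λ² - 3 - 3 = 9 - 6 ≡ 3; y = λ·(3 - 3) - 6 ≡ 7. → (3, 7)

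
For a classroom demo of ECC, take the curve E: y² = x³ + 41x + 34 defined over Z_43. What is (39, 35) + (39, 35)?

tangent at (39, 35): λ = (3·39² + 41)/(2·35) ≡ 3/27. 27⁻¹ ≡ 8 (mod 43) since 27·8 = 216 ≡ 1, so λ ≡ 3·8 ≡ 24.
  x = λ² - 39 - 39 = 576 - 78 ≡ 25; y = λ·(39 - 25) - 35 ≡ 0. → (25, 0)

(25, 0)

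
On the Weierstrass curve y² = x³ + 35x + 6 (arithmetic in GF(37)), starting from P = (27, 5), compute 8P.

Repeated addition: build up to 8P.
2P: tangent at (27, 5): λ = (3·27² + 35)/(2·5) ≡ 2/10. 10⁻¹ ≡ 26 (mod 37) since 10·26 = 260 ≡ 1, so λ ≡ 2·26 ≡ 15.
  x = λ² - 27 - 27 = 225 - 54 ≡ 23; y = λ·(27 - 23) - 5 ≡ 18. → (23, 18)
3P: (23, 18) + (27, 5). λ = (5 - 18)/(27 - 23) ≡ 24/4 mod 37. 4⁻¹ ≡ 28 (mod 37), so λ ≡ 6.
  x = λ² - 23 - 27 = 36 - 50 ≡ 23; y = λ·(23 - 23) - 18 ≡ 19. → (23, 19)
4P: (23, 19) + (27, 5). λ = (5 - 19)/(27 - 23) ≡ 23/4 mod 37. 4⁻¹ ≡ 28 (mod 37), so λ ≡ 15.
  x = λ² - 23 - 27 = 225 - 50 ≡ 27; y = λ·(23 - 27) - 19 ≡ 32. → (27, 32)
5P: (27, 32) + (27, 5): same x and y₁ ≡ -y₂, so the sum is ∞.
6P: ∞ + (27, 5) = (27, 5) (identity).
7P: tangent at (27, 5): λ = (3·27² + 35)/(2·5) ≡ 2/10. 10⁻¹ ≡ 26 (mod 37), so λ ≡ 2·26 ≡ 15.
  x = λ² - 27 - 27 = 225 - 54 ≡ 23; y = λ·(27 - 23) - 5 ≡ 18. → (23, 18)
8P: (23, 18) + (27, 5). λ = (5 - 18)/(27 - 23) ≡ 24/4 mod 37. 4⁻¹ ≡ 28 (mod 37), so λ ≡ 6.
  x = λ² - 23 - 27 = 36 - 50 ≡ 23; y = λ·(23 - 23) - 18 ≡ 19. → (23, 19)

(23, 19)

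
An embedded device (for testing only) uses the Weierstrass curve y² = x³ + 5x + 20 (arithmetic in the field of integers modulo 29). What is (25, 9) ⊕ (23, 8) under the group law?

(25, 9) + (23, 8). λ = (8 - 9)/(23 - 25) ≡ 28/27 mod 29. 27⁻¹ ≡ 14 (mod 29), so λ ≡ 15.
  x = λ² - 25 - 23 = 225 - 48 ≡ 3; y = λ·(25 - 3) - 9 ≡ 2. → (3, 2)

(3, 2)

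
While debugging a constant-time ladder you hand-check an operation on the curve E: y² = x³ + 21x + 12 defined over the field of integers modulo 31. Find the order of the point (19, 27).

2P: tangent at (19, 27): λ = (3·19² + 21)/(2·27) ≡ 19/23. 23⁻¹ ≡ 27 (mod 31), so λ ≡ 19·27 ≡ 17.
  x = λ² - 19 - 19 = 289 - 38 ≡ 3; y = λ·(19 - 3) - 27 ≡ 28. → (3, 28)
3P: (3, 28) + (19, 27). λ = (27 - 28)/(19 - 3) ≡ 30/16 mod 31. 16⁻¹ ≡ 2 (mod 31), so λ ≡ 29.
  x = λ² - 3 - 19 = 841 - 22 ≡ 13; y = λ·(3 - 13) - 28 ≡ 23. → (13, 23)
4P: (13, 23) + (19, 27). λ = (27 - 23)/(19 - 13) ≡ 4/6 mod 31. 6⁻¹ ≡ 26 (mod 31) since 6·26 = 156 ≡ 1, so λ ≡ 11.
  x = λ² - 13 - 19 = 121 - 32 ≡ 27; y = λ·(13 - 27) - 23 ≡ 9. → (27, 9)
5P: (27, 9) + (19, 27). λ = (27 - 9)/(19 - 27) ≡ 18/23 mod 31. 23⁻¹ ≡ 27 (mod 31) since 23·27 = 621 ≡ 1, so λ ≡ 21.
  x = λ² - 27 - 19 = 441 - 46 ≡ 23; y = λ·(27 - 23) - 9 ≡ 13. → (23, 13)
6P: (23, 13) + (19, 27). λ = (27 - 13)/(19 - 23) ≡ 14/27 mod 31. 27⁻¹ ≡ 23 (mod 31), so λ ≡ 12.
  x = λ² - 23 - 19 = 144 - 42 ≡ 9; y = λ·(23 - 9) - 13 ≡ 0. → (9, 0)
7P: (9, 0) + (19, 27). λ = (27 - 0)/(19 - 9) ≡ 27/10 mod 31. 10⁻¹ ≡ 28 (mod 31), so λ ≡ 12.
  x = λ² - 9 - 19 = 144 - 28 ≡ 23; y = λ·(9 - 23) - 0 ≡ 18. → (23, 18)
8P: (23, 18) + (19, 27). λ = (27 - 18)/(19 - 23) ≡ 9/27 mod 31. 27⁻¹ ≡ 23 (mod 31) since 27·23 = 621 ≡ 1, so λ ≡ 21.
  x = λ² - 23 - 19 = 441 - 42 ≡ 27; y = λ·(23 - 27) - 18 ≡ 22. → (27, 22)
9P: (27, 22) + (19, 27). λ = (27 - 22)/(19 - 27) ≡ 5/23 mod 31. 23⁻¹ ≡ 27 (mod 31) since 23·27 = 621 ≡ 1, so λ ≡ 11.
  x = λ² - 27 - 19 = 121 - 46 ≡ 13; y = λ·(27 - 13) - 22 ≡ 8. → (13, 8)
10P: (13, 8) + (19, 27). λ = (27 - 8)/(19 - 13) ≡ 19/6 mod 31. 6⁻¹ ≡ 26 (mod 31) since 6·26 = 156 ≡ 1, so λ ≡ 29.
  x = λ² - 13 - 19 = 841 - 32 ≡ 3; y = λ·(13 - 3) - 8 ≡ 3. → (3, 3)
11P: (3, 3) + (19, 27). λ = (27 - 3)/(19 - 3) ≡ 24/16 mod 31. 16⁻¹ ≡ 2 (mod 31), so λ ≡ 17.
  x = λ² - 3 - 19 = 289 - 22 ≡ 19; y = λ·(3 - 19) - 3 ≡ 4. → (19, 4)
12P: (19, 4) + (19, 27): same x and y₁ ≡ -y₂, so the sum is O.
12P = O, so the order is 12.

12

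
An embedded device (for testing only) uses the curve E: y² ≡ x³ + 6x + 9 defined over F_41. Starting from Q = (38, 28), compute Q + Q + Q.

(25, 32)

Repeated addition: build up to 3Q.
2Q: tangent at (38, 28): λ = (3·38² + 6)/(2·28) ≡ 33/15. 15⁻¹ ≡ 11 (mod 41), so λ ≡ 33·11 ≡ 35.
  x = λ² - 38 - 38 = 1225 - 76 ≡ 1; y = λ·(38 - 1) - 28 ≡ 37. → (1, 37)
3Q: (1, 37) + (38, 28). λ = (28 - 37)/(38 - 1) ≡ 32/37 mod 41. 37⁻¹ ≡ 10 (mod 41) since 37·10 = 370 ≡ 1, so λ ≡ 33.
  x = λ² - 1 - 38 = 1089 - 39 ≡ 25; y = λ·(1 - 25) - 37 ≡ 32. → (25, 32)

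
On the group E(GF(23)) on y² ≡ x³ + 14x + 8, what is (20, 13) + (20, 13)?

(19, 16)

tangent at (20, 13): λ = (3·20² + 14)/(2·13) ≡ 18/3. 3⁻¹ ≡ 8 (mod 23) since 3·8 = 24 ≡ 1, so λ ≡ 18·8 ≡ 6.
  x = λ² - 20 - 20 = 36 - 40 ≡ 19; y = λ·(20 - 19) - 13 ≡ 16. → (19, 16)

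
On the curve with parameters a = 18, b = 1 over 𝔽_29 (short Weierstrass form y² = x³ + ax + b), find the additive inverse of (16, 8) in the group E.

-(16, 8) = (16, -8 mod 29) = (16, 21).

(16, 21)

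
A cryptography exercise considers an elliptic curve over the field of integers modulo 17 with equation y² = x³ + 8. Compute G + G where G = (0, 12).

(0, 5)

tangent at (0, 12): λ = (3·0² + 0)/(2·12) ≡ 0/7. 7⁻¹ ≡ 5 (mod 17) since 7·5 = 35 ≡ 1, so λ ≡ 0·5 ≡ 0.
  x = λ² - 0 - 0 = 0 - 0 ≡ 0; y = λ·(0 - 0) - 12 ≡ 5. → (0, 5)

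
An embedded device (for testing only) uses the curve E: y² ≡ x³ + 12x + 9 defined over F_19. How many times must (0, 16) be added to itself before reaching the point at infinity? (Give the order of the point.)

8

2P: tangent at (0, 16): λ = (3·0² + 12)/(2·16) ≡ 12/13. 13⁻¹ ≡ 3 (mod 19) since 13·3 = 39 ≡ 1, so λ ≡ 12·3 ≡ 17.
  x = λ² - 0 - 0 = 289 - 0 ≡ 4; y = λ·(0 - 4) - 16 ≡ 11. → (4, 11)
3P: (4, 11) + (0, 16). λ = (16 - 11)/(0 - 4) ≡ 5/15 mod 19. 15⁻¹ ≡ 14 (mod 19), so λ ≡ 13.
  x = λ² - 4 - 0 = 169 - 4 ≡ 13; y = λ·(4 - 13) - 11 ≡ 5. → (13, 5)
4P: (13, 5) + (0, 16). λ = (16 - 5)/(0 - 13) ≡ 11/6 mod 19. 6⁻¹ ≡ 16 (mod 19), so λ ≡ 5.
  x = λ² - 13 - 0 = 25 - 13 ≡ 12; y = λ·(13 - 12) - 5 ≡ 0. → (12, 0)
5P: (12, 0) + (0, 16). λ = (16 - 0)/(0 - 12) ≡ 16/7 mod 19. 7⁻¹ ≡ 11 (mod 19) since 7·11 = 77 ≡ 1, so λ ≡ 5.
  x = λ² - 12 - 0 = 25 - 12 ≡ 13; y = λ·(12 - 13) - 0 ≡ 14. → (13, 14)
6P: (13, 14) + (0, 16). λ = (16 - 14)/(0 - 13) ≡ 2/6 mod 19. 6⁻¹ ≡ 16 (mod 19), so λ ≡ 13.
  x = λ² - 13 - 0 = 169 - 13 ≡ 4; y = λ·(13 - 4) - 14 ≡ 8. → (4, 8)
7P: (4, 8) + (0, 16). λ = (16 - 8)/(0 - 4) ≡ 8/15 mod 19. 15⁻¹ ≡ 14 (mod 19), so λ ≡ 17.
  x = λ² - 4 - 0 = 289 - 4 ≡ 0; y = λ·(4 - 0) - 8 ≡ 3. → (0, 3)
8P: (0, 3) + (0, 16): same x and y₁ ≡ -y₂, so the sum is the point at infinity.
8P = the point at infinity, so the order is 8.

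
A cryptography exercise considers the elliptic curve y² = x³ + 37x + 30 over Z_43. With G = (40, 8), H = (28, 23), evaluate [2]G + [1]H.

First 2G:
Repeated addition: build up to 2G.
2G: tangent at (40, 8): λ = (3·40² + 37)/(2·8) ≡ 21/16. 16⁻¹ ≡ 35 (mod 43) since 16·35 = 560 ≡ 1, so λ ≡ 21·35 ≡ 4.
  x = λ² - 40 - 40 = 16 - 80 ≡ 22; y = λ·(40 - 22) - 8 ≡ 21. → (22, 21)
2G = (22, 21).
Finally 2G + H:
(22, 21) + (28, 23). λ = (23 - 21)/(28 - 22) ≡ 2/6 mod 43. 6⁻¹ ≡ 36 (mod 43) since 6·36 = 216 ≡ 1, so λ ≡ 29.
  x = λ² - 22 - 28 = 841 - 50 ≡ 17; y = λ·(22 - 17) - 21 ≡ 38. → (17, 38)

(17, 38)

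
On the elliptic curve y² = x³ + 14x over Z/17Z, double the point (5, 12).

(16, 6)

tangent at (5, 12): λ = (3·5² + 14)/(2·12) ≡ 4/7. 7⁻¹ ≡ 5 (mod 17) since 7·5 = 35 ≡ 1, so λ ≡ 4·5 ≡ 3.
  x = λ² - 5 - 5 = 9 - 10 ≡ 16; y = λ·(5 - 16) - 12 ≡ 6. → (16, 6)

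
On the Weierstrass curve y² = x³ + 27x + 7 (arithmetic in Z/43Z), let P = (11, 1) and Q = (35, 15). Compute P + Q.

(6, 27)

(11, 1) + (35, 15). λ = (15 - 1)/(35 - 11) ≡ 14/24 mod 43. 24⁻¹ ≡ 9 (mod 43) since 24·9 = 216 ≡ 1, so λ ≡ 40.
  x = λ² - 11 - 35 = 1600 - 46 ≡ 6; y = λ·(11 - 6) - 1 ≡ 27. → (6, 27)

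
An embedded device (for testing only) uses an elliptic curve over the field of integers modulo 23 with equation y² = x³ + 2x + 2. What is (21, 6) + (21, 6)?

(6, 0)

tangent at (21, 6): λ = (3·21² + 2)/(2·6) ≡ 14/12. 12⁻¹ ≡ 2 (mod 23) since 12·2 = 24 ≡ 1, so λ ≡ 14·2 ≡ 5.
  x = λ² - 21 - 21 = 25 - 42 ≡ 6; y = λ·(21 - 6) - 6 ≡ 0. → (6, 0)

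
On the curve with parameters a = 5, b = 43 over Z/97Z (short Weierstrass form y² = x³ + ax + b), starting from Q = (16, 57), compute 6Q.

(91, 31)

Double-and-add on 6 = (110)₂. Start with Q = (16, 57) for the leading 1-bit.
double: tangent at (16, 57): λ = (3·16² + 5)/(2·57) ≡ 94/17. 17⁻¹ ≡ 40 (mod 97), so λ ≡ 94·40 ≡ 74.
  x = λ² - 16 - 16 = 5476 - 32 ≡ 12; y = λ·(16 - 12) - 57 ≡ 45. → (12, 45)
add Q: (12, 45) + (16, 57). λ = (57 - 45)/(16 - 12) ≡ 12/4 mod 97. 4⁻¹ ≡ 73 (mod 97) since 4·73 = 292 ≡ 1, so λ ≡ 3.
  x = λ² - 12 - 16 = 9 - 28 ≡ 78; y = λ·(12 - 78) - 45 ≡ 48. → (78, 48)
double: tangent at (78, 48): λ = (3·78² + 5)/(2·48) ≡ 21/96. 96⁻¹ ≡ 96 (mod 97) since 96·96 = 9216 ≡ 1, so λ ≡ 21·96 ≡ 76.
  x = λ² - 78 - 78 = 5776 - 156 ≡ 91; y = λ·(78 - 91) - 48 ≡ 31. → (91, 31)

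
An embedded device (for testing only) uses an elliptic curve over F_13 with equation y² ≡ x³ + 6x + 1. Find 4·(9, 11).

O

Write P = (9, 11).
Double-and-add on 4 = (100)₂. Start with P = (9, 11) for the leading 1-bit.
double: tangent at (9, 11): λ = (3·9² + 6)/(2·11) ≡ 2/9. 9⁻¹ ≡ 3 (mod 13), so λ ≡ 2·3 ≡ 6.
  x = λ² - 9 - 9 = 36 - 18 ≡ 5; y = λ·(9 - 5) - 11 ≡ 0. → (5, 0)
double: (5, 0) + (5, 0): same x and y₁ ≡ -y₂, so the sum is O.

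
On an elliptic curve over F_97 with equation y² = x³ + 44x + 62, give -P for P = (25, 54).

(25, 43)

-(25, 54) = (25, -54 mod 97) = (25, 43).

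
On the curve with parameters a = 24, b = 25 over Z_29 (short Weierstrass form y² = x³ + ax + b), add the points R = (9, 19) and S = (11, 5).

(0, 5)

(9, 19) + (11, 5). λ = (5 - 19)/(11 - 9) ≡ 15/2 mod 29. 2⁻¹ ≡ 15 (mod 29) since 2·15 = 30 ≡ 1, so λ ≡ 22.
  x = λ² - 9 - 11 = 484 - 20 ≡ 0; y = λ·(9 - 0) - 19 ≡ 5. → (0, 5)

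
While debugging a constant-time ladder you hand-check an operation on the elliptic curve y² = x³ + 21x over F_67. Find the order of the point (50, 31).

4

2P: tangent at (50, 31): λ = (3·50² + 21)/(2·31) ≡ 17/62. 62⁻¹ ≡ 40 (mod 67) since 62·40 = 2480 ≡ 1, so λ ≡ 17·40 ≡ 10.
  x = λ² - 50 - 50 = 100 - 100 ≡ 0; y = λ·(50 - 0) - 31 ≡ 0. → (0, 0)
3P: (0, 0) + (50, 31). λ = (31 - 0)/(50 - 0) ≡ 31/50 mod 67. 50⁻¹ ≡ 63 (mod 67) since 50·63 = 3150 ≡ 1, so λ ≡ 10.
  x = λ² - 0 - 50 = 100 - 50 ≡ 50; y = λ·(0 - 50) - 0 ≡ 36. → (50, 36)
4P: (50, 36) + (50, 31): same x and y₁ ≡ -y₂, so the sum is O.
4P = O, so the order is 4.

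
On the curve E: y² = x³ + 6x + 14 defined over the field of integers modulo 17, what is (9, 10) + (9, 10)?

(3, 12)

tangent at (9, 10): λ = (3·9² + 6)/(2·10) ≡ 11/3. 3⁻¹ ≡ 6 (mod 17) since 3·6 = 18 ≡ 1, so λ ≡ 11·6 ≡ 15.
  x = λ² - 9 - 9 = 225 - 18 ≡ 3; y = λ·(9 - 3) - 10 ≡ 12. → (3, 12)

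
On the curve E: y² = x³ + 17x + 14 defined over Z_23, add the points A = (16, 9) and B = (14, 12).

(1, 3)

(16, 9) + (14, 12). λ = (12 - 9)/(14 - 16) ≡ 3/21 mod 23. 21⁻¹ ≡ 11 (mod 23) since 21·11 = 231 ≡ 1, so λ ≡ 10.
  x = λ² - 16 - 14 = 100 - 30 ≡ 1; y = λ·(16 - 1) - 9 ≡ 3. → (1, 3)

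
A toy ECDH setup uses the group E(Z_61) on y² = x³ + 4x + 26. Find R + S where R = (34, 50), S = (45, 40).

(34, 50) + (45, 40). λ = (40 - 50)/(45 - 34) ≡ 51/11 mod 61. 11⁻¹ ≡ 50 (mod 61), so λ ≡ 49.
  x = λ² - 34 - 45 = 2401 - 79 ≡ 4; y = λ·(34 - 4) - 50 ≡ 17. → (4, 17)

(4, 17)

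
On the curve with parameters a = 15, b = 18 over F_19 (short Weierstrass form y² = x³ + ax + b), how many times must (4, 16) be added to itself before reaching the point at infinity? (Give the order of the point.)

5

2P: tangent at (4, 16): λ = (3·4² + 15)/(2·16) ≡ 6/13. 13⁻¹ ≡ 3 (mod 19), so λ ≡ 6·3 ≡ 18.
  x = λ² - 4 - 4 = 324 - 8 ≡ 12; y = λ·(4 - 12) - 16 ≡ 11. → (12, 11)
3P: (12, 11) + (4, 16). λ = (16 - 11)/(4 - 12) ≡ 5/11 mod 19. 11⁻¹ ≡ 7 (mod 19), so λ ≡ 16.
  x = λ² - 12 - 4 = 256 - 16 ≡ 12; y = λ·(12 - 12) - 11 ≡ 8. → (12, 8)
4P: (12, 8) + (4, 16). λ = (16 - 8)/(4 - 12) ≡ 8/11 mod 19. 11⁻¹ ≡ 7 (mod 19), so λ ≡ 18.
  x = λ² - 12 - 4 = 324 - 16 ≡ 4; y = λ·(12 - 4) - 8 ≡ 3. → (4, 3)
5P: (4, 3) + (4, 16): same x and y₁ ≡ -y₂, so the sum is the point at infinity.
5P = the point at infinity, so the order is 5.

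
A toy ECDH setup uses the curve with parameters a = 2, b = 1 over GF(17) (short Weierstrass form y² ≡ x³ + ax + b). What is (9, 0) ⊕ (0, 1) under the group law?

(9, 0) + (0, 1). λ = (1 - 0)/(0 - 9) ≡ 1/8 mod 17. 8⁻¹ ≡ 15 (mod 17), so λ ≡ 15.
  x = λ² - 9 - 0 = 225 - 9 ≡ 12; y = λ·(9 - 12) - 0 ≡ 6. → (12, 6)

(12, 6)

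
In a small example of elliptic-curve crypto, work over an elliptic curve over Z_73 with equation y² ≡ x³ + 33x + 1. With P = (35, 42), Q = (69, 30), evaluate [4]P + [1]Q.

(2, 41)

First 4P:
Double-and-add on 4 = (100)₂. Start with P = (35, 42) for the leading 1-bit.
double: tangent at (35, 42): λ = (3·35² + 33)/(2·42) ≡ 58/11. 11⁻¹ ≡ 20 (mod 73), so λ ≡ 58·20 ≡ 65.
  x = λ² - 35 - 35 = 4225 - 70 ≡ 67; y = λ·(35 - 67) - 42 ≡ 68. → (67, 68)
double: tangent at (67, 68): λ = (3·67² + 33)/(2·68) ≡ 68/63. 63⁻¹ ≡ 51 (mod 73) since 63·51 = 3213 ≡ 1, so λ ≡ 68·51 ≡ 37.
  x = λ² - 67 - 67 = 1369 - 134 ≡ 67; y = λ·(67 - 67) - 68 ≡ 5. → (67, 5)
4P = (67, 5).
Finally 4P + Q:
(67, 5) + (69, 30). λ = (30 - 5)/(69 - 67) ≡ 25/2 mod 73. 2⁻¹ ≡ 37 (mod 73) since 2·37 = 74 ≡ 1, so λ ≡ 49.
  x = λ² - 67 - 69 = 2401 - 136 ≡ 2; y = λ·(67 - 2) - 5 ≡ 41. → (2, 41)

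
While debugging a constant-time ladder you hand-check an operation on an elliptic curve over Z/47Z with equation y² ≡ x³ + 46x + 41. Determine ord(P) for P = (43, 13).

6

2P: tangent at (43, 13): λ = (3·43² + 46)/(2·13) ≡ 0/26. 26⁻¹ ≡ 38 (mod 47) since 26·38 = 988 ≡ 1, so λ ≡ 0·38 ≡ 0.
  x = λ² - 43 - 43 = 0 - 86 ≡ 8; y = λ·(43 - 8) - 13 ≡ 34. → (8, 34)
3P: (8, 34) + (43, 13). λ = (13 - 34)/(43 - 8) ≡ 26/35 mod 47. 35⁻¹ ≡ 43 (mod 47) since 35·43 = 1505 ≡ 1, so λ ≡ 37.
  x = λ² - 8 - 43 = 1369 - 51 ≡ 2; y = λ·(8 - 2) - 34 ≡ 0. → (2, 0)
4P: (2, 0) + (43, 13). λ = (13 - 0)/(43 - 2) ≡ 13/41 mod 47. 41⁻¹ ≡ 39 (mod 47) since 41·39 = 1599 ≡ 1, so λ ≡ 37.
  x = λ² - 2 - 43 = 1369 - 45 ≡ 8; y = λ·(2 - 8) - 0 ≡ 13. → (8, 13)
5P: (8, 13) + (43, 13). λ = (13 - 13)/(43 - 8) ≡ 0/35 mod 47. 35⁻¹ ≡ 43 (mod 47), so λ ≡ 0.
  x = λ² - 8 - 43 = 0 - 51 ≡ 43; y = λ·(8 - 43) - 13 ≡ 34. → (43, 34)
6P: (43, 34) + (43, 13): same x and y₁ ≡ -y₂, so the sum is ∞.
6P = ∞, so the order is 6.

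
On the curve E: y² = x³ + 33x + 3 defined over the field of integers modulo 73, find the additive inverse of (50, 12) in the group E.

(50, 61)

-(50, 12) = (50, -12 mod 73) = (50, 61).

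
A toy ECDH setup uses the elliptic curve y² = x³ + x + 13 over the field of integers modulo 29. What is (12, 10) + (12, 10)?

tangent at (12, 10): λ = (3·12² + 1)/(2·10) ≡ 27/20. 20⁻¹ ≡ 16 (mod 29), so λ ≡ 27·16 ≡ 26.
  x = λ² - 12 - 12 = 676 - 24 ≡ 14; y = λ·(12 - 14) - 10 ≡ 25. → (14, 25)

(14, 25)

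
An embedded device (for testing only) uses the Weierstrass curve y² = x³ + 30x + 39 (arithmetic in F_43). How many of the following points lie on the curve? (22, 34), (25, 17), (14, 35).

3

(22, 34): 34² ≡ 38, rhs ≡ 38 → on.
(25, 17): 17² ≡ 31, rhs ≡ 31 → on.
(14, 35): 35² ≡ 21, rhs ≡ 21 → on.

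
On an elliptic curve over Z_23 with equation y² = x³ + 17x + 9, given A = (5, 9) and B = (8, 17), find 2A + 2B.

First 2A:
Repeated addition: build up to 2A.
2A: tangent at (5, 9): λ = (3·5² + 17)/(2·9) ≡ 0/18. 18⁻¹ ≡ 9 (mod 23), so λ ≡ 0·9 ≡ 0.
  x = λ² - 5 - 5 = 0 - 10 ≡ 13; y = λ·(5 - 13) - 9 ≡ 14. → (13, 14)
2A = (13, 14).
Next 2B:
Repeated addition: build up to 2B.
2B: tangent at (8, 17): λ = (3·8² + 17)/(2·17) ≡ 2/11. 11⁻¹ ≡ 21 (mod 23), so λ ≡ 2·21 ≡ 19.
  x = λ² - 8 - 8 = 361 - 16 ≡ 0; y = λ·(8 - 0) - 17 ≡ 20. → (0, 20)
2B = (0, 20).
Finally 2A + 2B:
(13, 14) + (0, 20). λ = (20 - 14)/(0 - 13) ≡ 6/10 mod 23. 10⁻¹ ≡ 7 (mod 23), so λ ≡ 19.
  x = λ² - 13 - 0 = 361 - 13 ≡ 3; y = λ·(13 - 3) - 14 ≡ 15. → (3, 15)

(3, 15)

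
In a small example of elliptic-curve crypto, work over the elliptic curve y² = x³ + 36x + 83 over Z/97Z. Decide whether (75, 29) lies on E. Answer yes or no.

y² = 29² ≡ 65; x³ + 36x + 83 = 424658 ≡ 89 (mod 97). 65 ≠ 89.

no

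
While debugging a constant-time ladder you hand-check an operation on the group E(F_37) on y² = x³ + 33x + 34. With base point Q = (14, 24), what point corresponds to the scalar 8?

(20, 31)

Repeated addition: build up to 8Q.
2Q: tangent at (14, 24): λ = (3·14² + 33)/(2·24) ≡ 29/11. 11⁻¹ ≡ 27 (mod 37), so λ ≡ 29·27 ≡ 6.
  x = λ² - 14 - 14 = 36 - 28 ≡ 8; y = λ·(14 - 8) - 24 ≡ 12. → (8, 12)
3Q: (8, 12) + (14, 24). λ = (24 - 12)/(14 - 8) ≡ 12/6 mod 37. 6⁻¹ ≡ 31 (mod 37), so λ ≡ 2.
  x = λ² - 8 - 14 = 4 - 22 ≡ 19; y = λ·(8 - 19) - 12 ≡ 3. → (19, 3)
4Q: (19, 3) + (14, 24). λ = (24 - 3)/(14 - 19) ≡ 21/32 mod 37. 32⁻¹ ≡ 22 (mod 37), so λ ≡ 18.
  x = λ² - 19 - 14 = 324 - 33 ≡ 32; y = λ·(19 - 32) - 3 ≡ 22. → (32, 22)
5Q: (32, 22) + (14, 24). λ = (24 - 22)/(14 - 32) ≡ 2/19 mod 37. 19⁻¹ ≡ 2 (mod 37), so λ ≡ 4.
  x = λ² - 32 - 14 = 16 - 46 ≡ 7; y = λ·(32 - 7) - 22 ≡ 4. → (7, 4)
6Q: (7, 4) + (14, 24). λ = (24 - 4)/(14 - 7) ≡ 20/7 mod 37. 7⁻¹ ≡ 16 (mod 37) since 7·16 = 112 ≡ 1, so λ ≡ 24.
  x = λ² - 7 - 14 = 576 - 21 ≡ 0; y = λ·(7 - 0) - 4 ≡ 16. → (0, 16)
7Q: (0, 16) + (14, 24). λ = (24 - 16)/(14 - 0) ≡ 8/14 mod 37. 14⁻¹ ≡ 8 (mod 37) since 14·8 = 112 ≡ 1, so λ ≡ 27.
  x = λ² - 0 - 14 = 729 - 14 ≡ 12; y = λ·(0 - 12) - 16 ≡ 30. → (12, 30)
8Q: (12, 30) + (14, 24). λ = (24 - 30)/(14 - 12) ≡ 31/2 mod 37. 2⁻¹ ≡ 19 (mod 37) since 2·19 = 38 ≡ 1, so λ ≡ 34.
  x = λ² - 12 - 14 = 1156 - 26 ≡ 20; y = λ·(12 - 20) - 30 ≡ 31. → (20, 31)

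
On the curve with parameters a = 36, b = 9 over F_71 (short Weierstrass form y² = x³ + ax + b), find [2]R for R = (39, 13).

tangent at (39, 13): λ = (3·39² + 36)/(2·13) ≡ 55/26. 26⁻¹ ≡ 41 (mod 71), so λ ≡ 55·41 ≡ 54.
  x = λ² - 39 - 39 = 2916 - 78 ≡ 69; y = λ·(39 - 69) - 13 ≡ 0. → (69, 0)

(69, 0)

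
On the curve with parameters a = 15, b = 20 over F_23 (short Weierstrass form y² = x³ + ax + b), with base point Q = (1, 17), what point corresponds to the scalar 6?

Repeated addition: build up to 6Q.
2Q: tangent at (1, 17): λ = (3·1² + 15)/(2·17) ≡ 18/11. 11⁻¹ ≡ 21 (mod 23), so λ ≡ 18·21 ≡ 10.
  x = λ² - 1 - 1 = 100 - 2 ≡ 6; y = λ·(1 - 6) - 17 ≡ 2. → (6, 2)
3Q: (6, 2) + (1, 17). λ = (17 - 2)/(1 - 6) ≡ 15/18 mod 23. 18⁻¹ ≡ 9 (mod 23) since 18·9 = 162 ≡ 1, so λ ≡ 20.
  x = λ² - 6 - 1 = 400 - 7 ≡ 2; y = λ·(6 - 2) - 2 ≡ 9. → (2, 9)
4Q: (2, 9) + (1, 17). λ = (17 - 9)/(1 - 2) ≡ 8/22 mod 23. 22⁻¹ ≡ 22 (mod 23) since 22·22 = 484 ≡ 1, so λ ≡ 15.
  x = λ² - 2 - 1 = 225 - 3 ≡ 15; y = λ·(2 - 15) - 9 ≡ 3. → (15, 3)
5Q: (15, 3) + (1, 17). λ = (17 - 3)/(1 - 15) ≡ 14/9 mod 23. 9⁻¹ ≡ 18 (mod 23), so λ ≡ 22.
  x = λ² - 15 - 1 = 484 - 16 ≡ 8; y = λ·(15 - 8) - 3 ≡ 13. → (8, 13)
6Q: (8, 13) + (1, 17). λ = (17 - 13)/(1 - 8) ≡ 4/16 mod 23. 16⁻¹ ≡ 13 (mod 23) since 16·13 = 208 ≡ 1, so λ ≡ 6.
  x = λ² - 8 - 1 = 36 - 9 ≡ 4; y = λ·(8 - 4) - 13 ≡ 11. → (4, 11)

(4, 11)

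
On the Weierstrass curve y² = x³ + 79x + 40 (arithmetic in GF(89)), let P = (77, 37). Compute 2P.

(22, 77)

tangent at (77, 37): λ = (3·77² + 79)/(2·37) ≡ 66/74. 74⁻¹ ≡ 83 (mod 89), so λ ≡ 66·83 ≡ 49.
  x = λ² - 77 - 77 = 2401 - 154 ≡ 22; y = λ·(77 - 22) - 37 ≡ 77. → (22, 77)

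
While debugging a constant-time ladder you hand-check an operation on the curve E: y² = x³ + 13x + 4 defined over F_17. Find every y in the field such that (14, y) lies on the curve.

none

x³ + 13x + 4 = 2930 ≡ 6 (mod 17).
6 is a non-residue mod 17; no y exists.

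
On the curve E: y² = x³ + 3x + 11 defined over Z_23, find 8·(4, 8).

Write P = (4, 8).
Double-and-add on 8 = (1000)₂. Start with P = (4, 8) for the leading 1-bit.
double: tangent at (4, 8): λ = (3·4² + 3)/(2·8) ≡ 5/16. 16⁻¹ ≡ 13 (mod 23), so λ ≡ 5·13 ≡ 19.
  x = λ² - 4 - 4 = 361 - 8 ≡ 8; y = λ·(4 - 8) - 8 ≡ 8. → (8, 8)
double: tangent at (8, 8): λ = (3·8² + 3)/(2·8) ≡ 11/16. 16⁻¹ ≡ 13 (mod 23), so λ ≡ 11·13 ≡ 5.
  x = λ² - 8 - 8 = 25 - 16 ≡ 9; y = λ·(8 - 9) - 8 ≡ 10. → (9, 10)
double: tangent at (9, 10): λ = (3·9² + 3)/(2·10) ≡ 16/20. 20⁻¹ ≡ 15 (mod 23) since 20·15 = 300 ≡ 1, so λ ≡ 16·15 ≡ 10.
  x = λ² - 9 - 9 = 100 - 18 ≡ 13; y = λ·(9 - 13) - 10 ≡ 19. → (13, 19)

(13, 19)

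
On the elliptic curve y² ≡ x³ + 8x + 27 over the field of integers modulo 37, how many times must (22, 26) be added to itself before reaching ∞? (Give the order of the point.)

5

2P: tangent at (22, 26): λ = (3·22² + 8)/(2·26) ≡ 17/15. 15⁻¹ ≡ 5 (mod 37), so λ ≡ 17·5 ≡ 11.
  x = λ² - 22 - 22 = 121 - 44 ≡ 3; y = λ·(22 - 3) - 26 ≡ 35. → (3, 35)
3P: (3, 35) + (22, 26). λ = (26 - 35)/(22 - 3) ≡ 28/19 mod 37. 19⁻¹ ≡ 2 (mod 37) since 19·2 = 38 ≡ 1, so λ ≡ 19.
  x = λ² - 3 - 22 = 361 - 25 ≡ 3; y = λ·(3 - 3) - 35 ≡ 2. → (3, 2)
4P: (3, 2) + (22, 26). λ = (26 - 2)/(22 - 3) ≡ 24/19 mod 37. 19⁻¹ ≡ 2 (mod 37), so λ ≡ 11.
  x = λ² - 3 - 22 = 121 - 25 ≡ 22; y = λ·(3 - 22) - 2 ≡ 11. → (22, 11)
5P: (22, 11) + (22, 26): same x and y₁ ≡ -y₂, so the sum is ∞.
5P = ∞, so the order is 5.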